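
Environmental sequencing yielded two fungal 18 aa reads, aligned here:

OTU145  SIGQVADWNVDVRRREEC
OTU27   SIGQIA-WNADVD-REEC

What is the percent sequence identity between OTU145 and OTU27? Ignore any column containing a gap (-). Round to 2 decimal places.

81.25%

Excluding the 2 gap columns leaves 16 comparable sites.
Mismatches occur at site 5 (V→I), site 10 (V→A), site 13 (R→D).
13 of the 16 comparable sites match, so the percent identity is 13/16 × 100 = 81.25%.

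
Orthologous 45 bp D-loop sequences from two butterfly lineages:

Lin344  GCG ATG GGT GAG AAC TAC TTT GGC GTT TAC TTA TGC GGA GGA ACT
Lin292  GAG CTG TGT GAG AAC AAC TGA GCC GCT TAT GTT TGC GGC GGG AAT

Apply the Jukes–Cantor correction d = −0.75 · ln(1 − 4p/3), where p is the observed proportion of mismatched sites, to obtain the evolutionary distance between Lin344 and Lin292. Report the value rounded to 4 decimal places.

Differing sites — 2:C/A; 4:A/C; 7:G/T; 16:T/A; 20:T/G; 21:T/A; 23:G/C; 26:T/C; 30:C/T; 31:T/G; 33:A/T; 39:A/C; 42:A/G; 44:C/A.
p = 14/45 = 0.311111.
d = −0.75 · ln(1 − (4/3)·0.311111) = −0.75 · ln(0.585185) = −0.75 · (-0.535827) = 0.4019.

0.4019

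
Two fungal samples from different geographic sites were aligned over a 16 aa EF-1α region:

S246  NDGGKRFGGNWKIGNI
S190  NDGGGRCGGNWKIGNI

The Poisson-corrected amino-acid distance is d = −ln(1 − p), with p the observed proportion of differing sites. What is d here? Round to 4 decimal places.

0.1335

Mismatches occur at site 5 (K↔G), site 7 (F↔C).
p = 2/16 = 0.125000.
d = −ln(1 − 0.125000) = −ln(0.875000) = 0.1335.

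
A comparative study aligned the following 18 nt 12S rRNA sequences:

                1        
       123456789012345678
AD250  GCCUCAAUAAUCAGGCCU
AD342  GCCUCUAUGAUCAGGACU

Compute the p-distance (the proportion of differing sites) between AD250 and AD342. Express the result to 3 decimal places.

0.167

Differing sites — 6:A/U; 9:A/G; 16:C/A.
There are 3 differences over 18 sites, so p = 3/18 = 0.167.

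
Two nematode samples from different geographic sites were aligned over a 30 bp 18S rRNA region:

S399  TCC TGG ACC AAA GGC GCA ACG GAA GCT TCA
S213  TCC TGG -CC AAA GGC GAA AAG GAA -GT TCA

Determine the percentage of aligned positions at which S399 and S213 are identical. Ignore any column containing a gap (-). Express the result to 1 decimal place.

Excluding the 2 gap columns leaves 28 comparable sites.
Mismatches occur at site 17 (C→A), site 20 (C→A), site 26 (C→G).
25 of the 28 comparable sites match, so the percent identity is 25/28 × 100 = 89.3%.

89.3%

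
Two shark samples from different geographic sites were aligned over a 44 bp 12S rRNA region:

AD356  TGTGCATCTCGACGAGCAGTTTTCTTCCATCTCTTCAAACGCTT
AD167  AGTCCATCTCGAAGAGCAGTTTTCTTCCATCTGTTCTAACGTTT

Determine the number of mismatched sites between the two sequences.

The sequences differ at positions 1 (T/A), 4 (G/C), 13 (C/A), 33 (C/G), 37 (A/T), 42 (C/T).
That gives 6 mismatches out of 44 aligned sites, so the Hamming distance is 6.

6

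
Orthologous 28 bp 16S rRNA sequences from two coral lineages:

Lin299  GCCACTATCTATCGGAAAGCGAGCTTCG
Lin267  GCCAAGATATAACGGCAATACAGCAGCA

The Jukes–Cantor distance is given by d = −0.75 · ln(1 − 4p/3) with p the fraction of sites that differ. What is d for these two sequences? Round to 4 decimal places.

0.5565

Differing sites — 5:C/A; 6:T/G; 9:C/A; 12:T/A; 16:A/C; 19:G/T; 20:C/A; 21:G/C; 25:T/A; 26:T/G; 28:G/A.
p = 11/28 = 0.392857.
d = −0.75 · ln(1 − (4/3)·0.392857) = −0.75 · ln(0.476191) = −0.75 · (-0.741936) = 0.5565.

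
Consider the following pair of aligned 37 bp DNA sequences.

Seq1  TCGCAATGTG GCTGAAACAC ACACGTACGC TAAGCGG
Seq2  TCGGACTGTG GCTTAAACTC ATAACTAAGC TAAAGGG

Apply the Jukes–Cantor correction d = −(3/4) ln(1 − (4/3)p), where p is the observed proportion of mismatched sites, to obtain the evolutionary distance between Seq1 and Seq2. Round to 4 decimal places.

0.3351

The sequences differ at positions 4 (C/G), 6 (A/C), 14 (G/T), 19 (A/T), 22 (C/T), 24 (C/A), 25 (G/C), 28 (C/A), 34 (G/A), 35 (C/G).
p = 10/37 = 0.270270.
d = −0.75 · ln(1 − (4/3)·0.270270) = −0.75 · ln(0.639640) = −0.75 · (-0.446850) = 0.3351.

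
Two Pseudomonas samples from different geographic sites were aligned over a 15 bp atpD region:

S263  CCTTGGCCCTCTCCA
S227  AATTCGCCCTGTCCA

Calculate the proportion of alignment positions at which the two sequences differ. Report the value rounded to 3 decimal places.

0.267

Mismatches occur at site 1 (C↔A), site 2 (C↔A), site 5 (G↔C), site 11 (C↔G).
There are 4 differences over 15 sites, so p = 4/15 = 0.267.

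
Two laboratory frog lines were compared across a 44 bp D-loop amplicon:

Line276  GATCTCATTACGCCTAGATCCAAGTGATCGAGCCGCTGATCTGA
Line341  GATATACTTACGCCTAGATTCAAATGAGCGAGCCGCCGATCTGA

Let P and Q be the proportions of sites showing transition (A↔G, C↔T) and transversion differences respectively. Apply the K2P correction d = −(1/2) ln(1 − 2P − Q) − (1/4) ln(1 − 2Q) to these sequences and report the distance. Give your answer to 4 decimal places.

Differing sites — 4:C/A (Tv); 6:C/A (Tv); 7:A/C (Tv); 20:C/T (Ti); 24:G/A (Ti); 28:T/G (Tv); 37:T/C (Ti).
Of the 7 differences, 3 transitions and 4 transversions over 44 sites: P = 3/44 = 0.068182, Q = 4/44 = 0.090909.
d = −0.5·ln(0.772727) − 0.25·ln(0.818182) = −0.5·(-0.257829) − 0.25·(-0.200670) = 0.1791.

0.1791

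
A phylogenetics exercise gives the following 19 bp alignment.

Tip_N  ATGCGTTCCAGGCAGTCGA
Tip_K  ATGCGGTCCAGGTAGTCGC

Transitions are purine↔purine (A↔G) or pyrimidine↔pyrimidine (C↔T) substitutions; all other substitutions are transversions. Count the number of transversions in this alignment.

The sequences differ at positions 6 (T/G, transversion), 13 (C/T, transition), 19 (A/C, transversion).
Of the 3 differences, 1 transition and 2 transversions, so the answer is 2.

2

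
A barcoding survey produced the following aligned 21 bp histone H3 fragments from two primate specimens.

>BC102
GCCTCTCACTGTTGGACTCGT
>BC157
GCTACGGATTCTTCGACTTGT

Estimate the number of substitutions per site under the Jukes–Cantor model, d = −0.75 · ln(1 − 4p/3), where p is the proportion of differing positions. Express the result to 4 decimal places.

The sequences differ at positions 3 (C/T), 4 (T/A), 6 (T/G), 7 (C/G), 9 (C/T), 11 (G/C), 14 (G/C), 19 (C/T).
p = 8/21 = 0.380952.
d = −0.75 · ln(1 − (4/3)·0.380952) = −0.75 · ln(0.492064) = −0.75 · (-0.709146) = 0.5319.

0.5319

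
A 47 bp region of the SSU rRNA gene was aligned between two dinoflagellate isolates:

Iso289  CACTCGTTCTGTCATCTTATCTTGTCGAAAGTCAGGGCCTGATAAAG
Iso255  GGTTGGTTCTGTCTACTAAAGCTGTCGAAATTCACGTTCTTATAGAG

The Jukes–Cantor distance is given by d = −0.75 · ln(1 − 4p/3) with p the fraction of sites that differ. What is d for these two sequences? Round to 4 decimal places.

Mismatches occur at site 1 (C/G), site 2 (A/G), site 3 (C/T), site 5 (C/G), site 14 (A/T), site 15 (T/A), site 18 (T/A), site 20 (T/A), site 21 (C/G), site 22 (T/C), site 31 (G/T), site 35 (G/C), site 37 (G/T), site 38 (C/T), site 41 (G/T), site 45 (A/G).
p = 16/47 = 0.340426.
d = −0.75 · ln(1 − (4/3)·0.340426) = −0.75 · ln(0.546099) = −0.75 · (-0.604955) = 0.4537.

0.4537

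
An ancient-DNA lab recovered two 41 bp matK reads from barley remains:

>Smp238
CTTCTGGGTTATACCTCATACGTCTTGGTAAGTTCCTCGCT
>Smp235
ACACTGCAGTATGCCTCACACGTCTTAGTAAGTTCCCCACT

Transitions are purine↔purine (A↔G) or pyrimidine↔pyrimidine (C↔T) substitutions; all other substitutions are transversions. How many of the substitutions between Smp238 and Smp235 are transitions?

7

The sequences differ at positions 1 (C/A, transversion), 2 (T/C, transition), 3 (T/A, transversion), 7 (G/C, transversion), 8 (G/A, transition), 9 (T/G, transversion), 13 (A/G, transition), 19 (T/C, transition), 27 (G/A, transition), 37 (T/C, transition), 39 (G/A, transition).
Of the 11 differences, 7 transitions and 4 transversions, so the answer is 7.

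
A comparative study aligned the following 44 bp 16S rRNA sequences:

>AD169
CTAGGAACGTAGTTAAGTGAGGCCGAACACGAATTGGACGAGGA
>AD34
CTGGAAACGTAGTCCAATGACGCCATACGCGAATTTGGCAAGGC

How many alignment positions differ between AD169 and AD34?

Differing sites — 3:A/G; 5:G/A; 14:T/C; 15:A/C; 17:G/A; 21:G/C; 25:G/A; 26:A/T; 29:A/G; 36:G/T; 38:A/G; 40:G/A; 44:A/C.
That gives 13 mismatches out of 44 aligned sites, so the Hamming distance is 13.

13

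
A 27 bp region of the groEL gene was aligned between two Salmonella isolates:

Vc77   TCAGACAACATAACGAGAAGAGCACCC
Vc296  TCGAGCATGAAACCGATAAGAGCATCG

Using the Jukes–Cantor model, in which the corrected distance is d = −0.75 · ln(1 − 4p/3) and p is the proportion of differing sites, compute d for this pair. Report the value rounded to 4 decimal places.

Mismatches occur at site 3 (A→G), site 4 (G→A), site 5 (A→G), site 8 (A→T), site 9 (C→G), site 11 (T→A), site 13 (A→C), site 17 (G→T), site 25 (C→T), site 27 (C→G).
p = 10/27 = 0.370370.
d = −0.75 · ln(1 − (4/3)·0.370370) = −0.75 · ln(0.506173) = −0.75 · (-0.680877) = 0.5107.

0.5107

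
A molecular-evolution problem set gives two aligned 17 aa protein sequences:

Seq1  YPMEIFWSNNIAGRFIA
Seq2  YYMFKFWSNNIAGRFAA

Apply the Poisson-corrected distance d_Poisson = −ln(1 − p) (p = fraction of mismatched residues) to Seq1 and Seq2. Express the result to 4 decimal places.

0.2683

Differing sites — 2:P/Y; 4:E/F; 5:I/K; 16:I/A.
p = 4/17 = 0.235294.
d = −ln(1 − 0.235294) = −ln(0.764706) = 0.2683.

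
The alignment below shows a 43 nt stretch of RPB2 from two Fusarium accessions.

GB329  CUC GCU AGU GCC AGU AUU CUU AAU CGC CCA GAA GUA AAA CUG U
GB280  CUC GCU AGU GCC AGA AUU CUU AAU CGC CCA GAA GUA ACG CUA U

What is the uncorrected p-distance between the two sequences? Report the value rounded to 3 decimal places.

Mismatches occur at site 15 (U↔A), site 38 (A↔C), site 39 (A↔G), site 42 (G↔A).
There are 4 differences over 43 sites, so p = 4/43 = 0.093.

0.093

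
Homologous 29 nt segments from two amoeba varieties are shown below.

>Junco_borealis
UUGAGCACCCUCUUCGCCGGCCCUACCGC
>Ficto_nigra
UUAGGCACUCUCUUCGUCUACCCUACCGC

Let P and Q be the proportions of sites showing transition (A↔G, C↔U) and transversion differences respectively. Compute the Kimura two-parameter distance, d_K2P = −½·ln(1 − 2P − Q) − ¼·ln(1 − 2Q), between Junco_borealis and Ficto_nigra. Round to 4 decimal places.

0.2563

Differing sites — 3:G/A (Ti); 4:A/G (Ti); 9:C/U (Ti); 17:C/U (Ti); 19:G/U (Tv); 20:G/A (Ti).
Of the 6 differences, 5 transitions and 1 transversion over 29 sites: P = 5/29 = 0.172414, Q = 1/29 = 0.034483.
d = −0.5·ln(0.620689) − 0.25·ln(0.931034) = −0.5·(-0.476925) − 0.25·(-0.071459) = 0.2563.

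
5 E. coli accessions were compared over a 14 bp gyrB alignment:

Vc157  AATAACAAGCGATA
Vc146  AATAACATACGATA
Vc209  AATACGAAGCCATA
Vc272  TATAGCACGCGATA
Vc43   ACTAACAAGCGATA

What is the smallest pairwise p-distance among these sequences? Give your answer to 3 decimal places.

0.071

Pairwise Hamming distances:
  Vc157 vs Vc146: 2
  Vc157 vs Vc209: 3
  Vc157 vs Vc272: 3
  Vc157 vs Vc43: 1
  Vc146 vs Vc209: 5
  Vc146 vs Vc272: 4
  Vc146 vs Vc43: 3
  Vc209 vs Vc272: 5
  Vc209 vs Vc43: 4
  Vc272 vs Vc43: 4
The smallest is 1 mismatch, between Vc157 and Vc43; p = 1/14 = 0.071.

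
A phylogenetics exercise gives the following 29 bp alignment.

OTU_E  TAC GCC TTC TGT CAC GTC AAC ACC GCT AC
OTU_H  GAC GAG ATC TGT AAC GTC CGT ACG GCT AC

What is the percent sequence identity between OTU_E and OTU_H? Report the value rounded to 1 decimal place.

69.0%

Mismatches occur at site 1 (T→G), site 5 (C→A), site 6 (C→G), site 7 (T→A), site 13 (C→A), site 19 (A→C), site 20 (A→G), site 21 (C→T), site 24 (C→G).
20 of the 29 sites match, so the percent identity is 20/29 × 100 = 69.0%.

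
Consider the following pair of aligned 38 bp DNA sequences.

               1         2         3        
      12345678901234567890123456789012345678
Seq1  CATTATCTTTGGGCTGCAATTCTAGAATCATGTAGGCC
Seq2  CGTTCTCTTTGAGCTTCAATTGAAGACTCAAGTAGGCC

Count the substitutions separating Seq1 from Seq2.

Differing sites — 2:A/G; 5:A/C; 12:G/A; 16:G/T; 22:C/G; 23:T/A; 27:A/C; 31:T/A.
That gives 8 mismatches out of 38 aligned sites, so the Hamming distance is 8.

8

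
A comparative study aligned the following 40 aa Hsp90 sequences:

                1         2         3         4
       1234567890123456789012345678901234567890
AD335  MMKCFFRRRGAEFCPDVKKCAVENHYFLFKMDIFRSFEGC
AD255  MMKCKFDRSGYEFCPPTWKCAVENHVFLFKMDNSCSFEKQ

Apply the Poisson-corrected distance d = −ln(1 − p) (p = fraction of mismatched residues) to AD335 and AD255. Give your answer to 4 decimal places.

Differing sites — 5:F/K; 7:R/D; 9:R/S; 11:A/Y; 16:D/P; 17:V/T; 18:K/W; 26:Y/V; 33:I/N; 34:F/S; 35:R/C; 39:G/K; 40:C/Q.
p = 13/40 = 0.325000.
d = −ln(1 − 0.325000) = −ln(0.675000) = 0.3930.

0.3930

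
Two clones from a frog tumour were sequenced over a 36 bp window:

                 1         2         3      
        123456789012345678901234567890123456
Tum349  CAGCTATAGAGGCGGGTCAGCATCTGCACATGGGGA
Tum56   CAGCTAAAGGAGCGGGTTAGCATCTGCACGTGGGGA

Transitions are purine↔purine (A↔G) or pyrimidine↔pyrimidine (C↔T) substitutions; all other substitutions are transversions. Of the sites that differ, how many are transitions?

Differing sites — 7:T/A (Tv); 10:A/G (Ti); 11:G/A (Ti); 18:C/T (Ti); 30:A/G (Ti).
Of the 5 differences, 4 transitions and 1 transversion, so the answer is 4.

4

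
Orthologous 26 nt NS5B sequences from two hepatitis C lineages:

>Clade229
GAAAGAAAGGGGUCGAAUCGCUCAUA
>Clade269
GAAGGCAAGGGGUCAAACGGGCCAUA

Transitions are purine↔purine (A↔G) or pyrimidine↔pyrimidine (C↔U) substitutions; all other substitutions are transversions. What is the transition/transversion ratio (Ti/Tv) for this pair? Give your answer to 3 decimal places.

Mismatches occur at site 4 (A/G, transition), site 6 (A/C, transversion), site 15 (G/A, transition), site 18 (U/C, transition), site 19 (C/G, transversion), site 21 (C/G, transversion), site 22 (U/C, transition).
Of the 7 differences, 4 transitions and 3 transversions, so Ti/Tv = 4/3 = 1.333.

1.333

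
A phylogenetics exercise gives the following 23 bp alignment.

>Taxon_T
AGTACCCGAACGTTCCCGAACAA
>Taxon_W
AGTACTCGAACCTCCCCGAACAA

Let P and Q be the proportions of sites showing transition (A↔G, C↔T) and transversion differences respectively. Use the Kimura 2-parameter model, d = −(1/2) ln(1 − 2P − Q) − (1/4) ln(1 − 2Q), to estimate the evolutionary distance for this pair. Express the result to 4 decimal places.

Differing sites — 6:C/T (Ti); 12:G/C (Tv); 14:T/C (Ti).
Of the 3 differences, 2 transitions and 1 transversion over 23 sites: P = 2/23 = 0.086957, Q = 1/23 = 0.043478.
d = −0.5·ln(0.782608) − 0.25·ln(0.913044) = −0.5·(-0.245123) − 0.25·(-0.090971) = 0.1453.

0.1453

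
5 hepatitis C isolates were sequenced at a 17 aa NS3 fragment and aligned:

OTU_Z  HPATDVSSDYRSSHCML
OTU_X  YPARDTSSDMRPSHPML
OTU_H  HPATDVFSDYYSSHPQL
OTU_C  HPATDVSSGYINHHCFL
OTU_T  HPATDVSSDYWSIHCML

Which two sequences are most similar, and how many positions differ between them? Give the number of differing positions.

Pairwise Hamming distances:
  OTU_Z vs OTU_X: 6
  OTU_Z vs OTU_H: 4
  OTU_Z vs OTU_C: 5
  OTU_Z vs OTU_T: 2
  OTU_X vs OTU_H: 8
  OTU_X vs OTU_C: 10
  OTU_X vs OTU_T: 8
  OTU_H vs OTU_C: 7
  OTU_H vs OTU_T: 5
  OTU_C vs OTU_T: 5
The smallest is 2, between OTU_Z and OTU_T.

2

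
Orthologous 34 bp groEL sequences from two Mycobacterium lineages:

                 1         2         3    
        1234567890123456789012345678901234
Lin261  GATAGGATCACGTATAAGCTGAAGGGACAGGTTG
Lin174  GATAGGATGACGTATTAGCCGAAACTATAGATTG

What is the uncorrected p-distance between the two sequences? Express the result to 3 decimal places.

0.235

Differing sites — 9:C/G; 16:A/T; 20:T/C; 24:G/A; 25:G/C; 26:G/T; 28:C/T; 31:G/A.
There are 8 differences over 34 sites, so p = 8/34 = 0.235.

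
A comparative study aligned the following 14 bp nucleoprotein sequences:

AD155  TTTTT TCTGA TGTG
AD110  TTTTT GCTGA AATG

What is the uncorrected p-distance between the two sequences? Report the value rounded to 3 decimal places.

0.214

Differing sites — 6:T/G; 11:T/A; 12:G/A.
There are 3 differences over 14 sites, so p = 3/14 = 0.214.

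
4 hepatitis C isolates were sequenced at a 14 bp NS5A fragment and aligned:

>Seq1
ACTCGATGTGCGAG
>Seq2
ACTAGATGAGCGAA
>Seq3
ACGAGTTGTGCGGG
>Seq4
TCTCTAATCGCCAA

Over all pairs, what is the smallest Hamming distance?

3

Pairwise Hamming distances:
  Seq1 vs Seq2: 3
  Seq1 vs Seq3: 4
  Seq1 vs Seq4: 7
  Seq2 vs Seq3: 5
  Seq2 vs Seq4: 7
  Seq3 vs Seq4: 11
The smallest is 3, between Seq1 and Seq2.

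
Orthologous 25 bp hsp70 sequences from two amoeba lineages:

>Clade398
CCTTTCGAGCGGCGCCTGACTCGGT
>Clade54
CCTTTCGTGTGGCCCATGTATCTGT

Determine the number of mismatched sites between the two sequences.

7

The sequences differ at positions 8 (A/T), 10 (C/T), 14 (G/C), 16 (C/A), 19 (A/T), 20 (C/A), 23 (G/T).
That gives 7 mismatches out of 25 aligned sites, so the Hamming distance is 7.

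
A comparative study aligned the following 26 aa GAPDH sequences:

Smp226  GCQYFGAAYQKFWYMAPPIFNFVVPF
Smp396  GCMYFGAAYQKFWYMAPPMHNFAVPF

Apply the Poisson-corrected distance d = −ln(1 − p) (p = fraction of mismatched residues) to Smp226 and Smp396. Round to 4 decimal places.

0.1671

Differing sites — 3:Q/M; 19:I/M; 20:F/H; 23:V/A.
p = 4/26 = 0.153846.
d = −ln(1 − 0.153846) = −ln(0.846154) = 0.1671.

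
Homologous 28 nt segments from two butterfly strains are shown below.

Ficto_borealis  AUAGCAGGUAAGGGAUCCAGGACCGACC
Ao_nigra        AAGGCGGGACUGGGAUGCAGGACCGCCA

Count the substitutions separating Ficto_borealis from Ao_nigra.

9

Mismatches occur at site 2 (U/A), site 3 (A/G), site 6 (A/G), site 9 (U/A), site 10 (A/C), site 11 (A/U), site 17 (C/G), site 26 (A/C), site 28 (C/A).
That gives 9 mismatches out of 28 aligned sites, so the Hamming distance is 9.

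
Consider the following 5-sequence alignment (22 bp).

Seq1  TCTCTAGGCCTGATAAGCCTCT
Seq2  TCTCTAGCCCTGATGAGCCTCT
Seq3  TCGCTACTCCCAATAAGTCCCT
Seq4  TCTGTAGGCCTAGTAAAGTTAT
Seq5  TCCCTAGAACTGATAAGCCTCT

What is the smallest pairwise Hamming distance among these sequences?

Pairwise Hamming distances:
  Seq1 vs Seq2: 2
  Seq1 vs Seq3: 7
  Seq1 vs Seq4: 7
  Seq1 vs Seq5: 3
  Seq2 vs Seq3: 8
  Seq2 vs Seq4: 9
  Seq2 vs Seq5: 4
  Seq3 vs Seq4: 11
  Seq3 vs Seq5: 8
  Seq4 vs Seq5: 10
The smallest is 2, between Seq1 and Seq2.

2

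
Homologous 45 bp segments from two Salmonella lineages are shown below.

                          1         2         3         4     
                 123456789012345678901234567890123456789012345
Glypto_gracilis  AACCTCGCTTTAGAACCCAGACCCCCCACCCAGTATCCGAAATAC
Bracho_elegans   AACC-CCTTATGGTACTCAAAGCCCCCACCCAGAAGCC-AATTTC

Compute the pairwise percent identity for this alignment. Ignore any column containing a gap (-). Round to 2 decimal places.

72.09%

Excluding the 2 gap columns leaves 43 comparable sites.
Mismatches occur at site 7 (G↔C), site 8 (C↔T), site 10 (T↔A), site 12 (A↔G), site 14 (A↔T), site 17 (C↔T), site 20 (G↔A), site 22 (C↔G), site 34 (T↔A), site 36 (T↔G), site 42 (A↔T), site 44 (A↔T).
31 of the 43 comparable sites match, so the percent identity is 31/43 × 100 = 72.09%.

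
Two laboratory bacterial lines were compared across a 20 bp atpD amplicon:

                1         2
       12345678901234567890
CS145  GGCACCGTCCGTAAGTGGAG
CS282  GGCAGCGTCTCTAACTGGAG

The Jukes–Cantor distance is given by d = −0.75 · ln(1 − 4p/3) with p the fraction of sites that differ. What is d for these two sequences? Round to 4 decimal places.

0.2326

Mismatches occur at site 5 (C↔G), site 10 (C↔T), site 11 (G↔C), site 15 (G↔C).
p = 4/20 = 0.200000.
d = −0.75 · ln(1 − (4/3)·0.200000) = −0.75 · ln(0.733333) = −0.75 · (-0.310155) = 0.2326.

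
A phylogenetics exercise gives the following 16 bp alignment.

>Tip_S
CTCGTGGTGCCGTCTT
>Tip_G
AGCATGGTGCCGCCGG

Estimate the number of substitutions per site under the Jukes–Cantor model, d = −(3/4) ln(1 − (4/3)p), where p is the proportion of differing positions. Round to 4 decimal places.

0.5199

Mismatches occur at site 1 (C/A), site 2 (T/G), site 4 (G/A), site 13 (T/C), site 15 (T/G), site 16 (T/G).
p = 6/16 = 0.375000.
d = −0.75 · ln(1 − (4/3)·0.375000) = −0.75 · ln(0.500000) = −0.75 · (-0.693147) = 0.5199.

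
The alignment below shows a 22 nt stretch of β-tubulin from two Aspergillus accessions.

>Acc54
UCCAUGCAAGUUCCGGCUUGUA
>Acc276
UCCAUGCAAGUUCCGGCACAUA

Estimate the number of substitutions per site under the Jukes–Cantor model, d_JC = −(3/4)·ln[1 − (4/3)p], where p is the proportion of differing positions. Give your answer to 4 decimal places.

0.1505

Mismatches occur at site 18 (U↔A), site 19 (U↔C), site 20 (G↔A).
p = 3/22 = 0.136364.
d = −0.75 · ln(1 − (4/3)·0.136364) = −0.75 · ln(0.818181) = −0.75 · (-0.200672) = 0.1505.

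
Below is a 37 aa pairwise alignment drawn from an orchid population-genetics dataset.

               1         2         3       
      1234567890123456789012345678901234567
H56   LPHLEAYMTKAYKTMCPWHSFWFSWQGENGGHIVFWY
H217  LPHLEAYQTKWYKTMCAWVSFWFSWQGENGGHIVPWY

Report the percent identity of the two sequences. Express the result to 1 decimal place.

Mismatches occur at site 8 (M/Q), site 11 (A/W), site 17 (P/A), site 19 (H/V), site 35 (F/P).
32 of the 37 sites match, so the percent identity is 32/37 × 100 = 86.5%.

86.5%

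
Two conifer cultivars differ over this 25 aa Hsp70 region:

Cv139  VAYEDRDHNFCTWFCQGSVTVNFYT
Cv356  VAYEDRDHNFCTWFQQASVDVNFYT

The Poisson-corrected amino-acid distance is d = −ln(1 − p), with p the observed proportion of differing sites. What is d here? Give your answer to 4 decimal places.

0.1278

Differing sites — 15:C/Q; 17:G/A; 20:T/D.
p = 3/25 = 0.120000.
d = −ln(1 − 0.120000) = −ln(0.880000) = 0.1278.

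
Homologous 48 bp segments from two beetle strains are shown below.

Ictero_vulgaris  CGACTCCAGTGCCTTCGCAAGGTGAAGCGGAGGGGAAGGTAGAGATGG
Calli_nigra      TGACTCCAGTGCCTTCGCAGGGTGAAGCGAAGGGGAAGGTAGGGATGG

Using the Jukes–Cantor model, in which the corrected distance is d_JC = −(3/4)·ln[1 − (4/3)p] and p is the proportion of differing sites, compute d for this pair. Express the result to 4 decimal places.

0.0883

Mismatches occur at site 1 (C/T), site 20 (A/G), site 30 (G/A), site 43 (A/G).
p = 4/48 = 0.083333.
d = −0.75 · ln(1 − (4/3)·0.083333) = −0.75 · ln(0.888889) = −0.75 · (-0.117783) = 0.0883.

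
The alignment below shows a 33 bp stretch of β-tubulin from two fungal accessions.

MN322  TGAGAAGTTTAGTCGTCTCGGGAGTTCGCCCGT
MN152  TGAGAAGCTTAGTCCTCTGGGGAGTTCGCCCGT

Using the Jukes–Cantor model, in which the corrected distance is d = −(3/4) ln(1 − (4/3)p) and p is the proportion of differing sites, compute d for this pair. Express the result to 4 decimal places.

0.0969

Mismatches occur at site 8 (T/C), site 15 (G/C), site 19 (C/G).
p = 3/33 = 0.090909.
d = −0.75 · ln(1 − (4/3)·0.090909) = −0.75 · ln(0.878788) = −0.75 · (-0.129212) = 0.0969.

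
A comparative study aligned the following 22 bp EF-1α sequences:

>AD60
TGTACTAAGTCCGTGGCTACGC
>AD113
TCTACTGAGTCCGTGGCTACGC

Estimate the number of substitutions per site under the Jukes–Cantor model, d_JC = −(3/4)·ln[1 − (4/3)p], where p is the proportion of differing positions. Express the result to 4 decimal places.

Mismatches occur at site 2 (G→C), site 7 (A→G).
p = 2/22 = 0.090909.
d = −0.75 · ln(1 − (4/3)·0.090909) = −0.75 · ln(0.878788) = −0.75 · (-0.129212) = 0.0969.

0.0969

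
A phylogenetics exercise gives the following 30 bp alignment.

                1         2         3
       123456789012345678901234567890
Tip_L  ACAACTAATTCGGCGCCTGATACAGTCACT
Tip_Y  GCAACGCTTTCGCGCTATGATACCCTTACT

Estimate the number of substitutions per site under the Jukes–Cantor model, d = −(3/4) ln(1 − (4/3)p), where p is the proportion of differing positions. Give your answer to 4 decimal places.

Differing sites — 1:A/G; 6:T/G; 7:A/C; 8:A/T; 13:G/C; 14:C/G; 15:G/C; 16:C/T; 17:C/A; 24:A/C; 25:G/C; 27:C/T.
p = 12/30 = 0.400000.
d = −0.75 · ln(1 − (4/3)·0.400000) = −0.75 · ln(0.466667) = −0.75 · (-0.762139) = 0.5716.

0.5716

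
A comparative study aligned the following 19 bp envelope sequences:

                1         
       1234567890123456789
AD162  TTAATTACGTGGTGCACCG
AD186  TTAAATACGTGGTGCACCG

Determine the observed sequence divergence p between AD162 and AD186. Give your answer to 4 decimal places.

The sequences differ at position 5 (T/A).
There are 1 differences over 19 sites, so p = 1/19 = 0.0526.

0.0526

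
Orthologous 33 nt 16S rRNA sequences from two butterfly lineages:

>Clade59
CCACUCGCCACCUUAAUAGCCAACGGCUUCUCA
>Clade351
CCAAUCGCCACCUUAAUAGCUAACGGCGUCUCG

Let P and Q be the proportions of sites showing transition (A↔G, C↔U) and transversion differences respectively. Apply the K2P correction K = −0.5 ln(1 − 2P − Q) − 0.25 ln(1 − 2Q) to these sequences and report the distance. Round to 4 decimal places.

0.1326

Mismatches occur at site 4 (C↔A, transversion), site 21 (C↔U, transition), site 28 (U↔G, transversion), site 33 (A↔G, transition).
Of the 4 differences, 2 transitions and 2 transversions over 33 sites: P = 2/33 = 0.060606, Q = 2/33 = 0.060606.
d = −0.5·ln(0.818182) − 0.25·ln(0.878788) = −0.5·(-0.200670) − 0.25·(-0.129212) = 0.1326.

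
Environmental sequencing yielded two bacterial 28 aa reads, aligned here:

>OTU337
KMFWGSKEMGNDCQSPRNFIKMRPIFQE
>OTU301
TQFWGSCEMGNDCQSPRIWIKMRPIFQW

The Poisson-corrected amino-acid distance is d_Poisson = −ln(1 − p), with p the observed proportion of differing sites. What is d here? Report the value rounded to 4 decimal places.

0.2412

Mismatches occur at site 1 (K↔T), site 2 (M↔Q), site 7 (K↔C), site 18 (N↔I), site 19 (F↔W), site 28 (E↔W).
p = 6/28 = 0.214286.
d = −ln(1 − 0.214286) = −ln(0.785714) = 0.2412.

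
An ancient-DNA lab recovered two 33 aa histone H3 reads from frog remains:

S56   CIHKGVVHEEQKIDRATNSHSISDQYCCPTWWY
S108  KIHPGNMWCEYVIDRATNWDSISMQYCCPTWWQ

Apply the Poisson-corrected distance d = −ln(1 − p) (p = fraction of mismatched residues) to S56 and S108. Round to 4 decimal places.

0.4520

Differing sites — 1:C/K; 4:K/P; 6:V/N; 7:V/M; 8:H/W; 9:E/C; 11:Q/Y; 12:K/V; 19:S/W; 20:H/D; 24:D/M; 33:Y/Q.
p = 12/33 = 0.363636.
d = −ln(1 − 0.363636) = −ln(0.636364) = 0.4520.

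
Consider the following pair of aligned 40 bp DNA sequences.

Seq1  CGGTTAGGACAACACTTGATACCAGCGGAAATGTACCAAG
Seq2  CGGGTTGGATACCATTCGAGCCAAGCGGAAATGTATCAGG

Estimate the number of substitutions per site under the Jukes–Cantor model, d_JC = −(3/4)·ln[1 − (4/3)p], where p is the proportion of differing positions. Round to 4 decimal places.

Differing sites — 4:T/G; 6:A/T; 10:C/T; 12:A/C; 15:C/T; 17:T/C; 20:T/G; 21:A/C; 23:C/A; 36:C/T; 39:A/G.
p = 11/40 = 0.275000.
d = −0.75 · ln(1 − (4/3)·0.275000) = −0.75 · ln(0.633333) = −0.75 · (-0.456759) = 0.3426.

0.3426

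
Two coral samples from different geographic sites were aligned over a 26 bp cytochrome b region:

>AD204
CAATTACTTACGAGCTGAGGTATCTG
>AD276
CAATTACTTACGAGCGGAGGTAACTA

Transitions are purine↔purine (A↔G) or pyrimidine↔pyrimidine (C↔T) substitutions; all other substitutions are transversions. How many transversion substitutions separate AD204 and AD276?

2

The sequences differ at positions 16 (T/G, transversion), 23 (T/A, transversion), 26 (G/A, transition).
Of the 3 differences, 1 transition and 2 transversions, so the answer is 2.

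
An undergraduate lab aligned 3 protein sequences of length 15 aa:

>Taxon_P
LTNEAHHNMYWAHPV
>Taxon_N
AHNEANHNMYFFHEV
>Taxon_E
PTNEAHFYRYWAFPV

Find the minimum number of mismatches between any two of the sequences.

5

Pairwise Hamming distances:
  Taxon_P vs Taxon_N: 6
  Taxon_P vs Taxon_E: 5
  Taxon_N vs Taxon_E: 10
The smallest is 5, between Taxon_P and Taxon_E.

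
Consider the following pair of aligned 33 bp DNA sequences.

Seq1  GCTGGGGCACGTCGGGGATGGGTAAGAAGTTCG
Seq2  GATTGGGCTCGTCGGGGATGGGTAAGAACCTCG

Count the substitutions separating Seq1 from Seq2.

5

Mismatches occur at site 2 (C→A), site 4 (G→T), site 9 (A→T), site 29 (G→C), site 30 (T→C).
That gives 5 mismatches out of 33 aligned sites, so the Hamming distance is 5.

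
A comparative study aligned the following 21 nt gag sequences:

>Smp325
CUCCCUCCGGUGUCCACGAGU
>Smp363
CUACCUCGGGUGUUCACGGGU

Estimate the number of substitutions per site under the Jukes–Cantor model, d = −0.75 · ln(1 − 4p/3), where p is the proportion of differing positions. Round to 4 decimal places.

0.2197

Differing sites — 3:C/A; 8:C/G; 14:C/U; 19:A/G.
p = 4/21 = 0.190476.
d = −0.75 · ln(1 − (4/3)·0.190476) = −0.75 · ln(0.746032) = −0.75 · (-0.292987) = 0.2197.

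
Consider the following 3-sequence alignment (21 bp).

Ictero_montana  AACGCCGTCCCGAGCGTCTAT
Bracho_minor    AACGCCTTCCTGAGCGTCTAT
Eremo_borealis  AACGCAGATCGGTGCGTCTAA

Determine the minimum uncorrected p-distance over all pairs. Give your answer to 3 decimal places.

Pairwise Hamming distances:
  Ictero_montana vs Bracho_minor: 2
  Ictero_montana vs Eremo_borealis: 6
  Bracho_minor vs Eremo_borealis: 7
The smallest is 2 mismatches, between Ictero_montana and Bracho_minor; p = 2/21 = 0.095.

0.095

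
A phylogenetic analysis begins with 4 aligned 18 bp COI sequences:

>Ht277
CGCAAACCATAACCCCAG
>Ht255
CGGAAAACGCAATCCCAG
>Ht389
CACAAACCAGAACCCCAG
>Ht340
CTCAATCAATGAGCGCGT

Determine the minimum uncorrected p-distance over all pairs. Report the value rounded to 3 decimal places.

Pairwise Hamming distances:
  Ht277 vs Ht255: 5
  Ht277 vs Ht389: 2
  Ht277 vs Ht340: 8
  Ht255 vs Ht389: 6
  Ht255 vs Ht340: 12
  Ht389 vs Ht340: 9
The smallest is 2 mismatches, between Ht277 and Ht389; p = 2/18 = 0.111.

0.111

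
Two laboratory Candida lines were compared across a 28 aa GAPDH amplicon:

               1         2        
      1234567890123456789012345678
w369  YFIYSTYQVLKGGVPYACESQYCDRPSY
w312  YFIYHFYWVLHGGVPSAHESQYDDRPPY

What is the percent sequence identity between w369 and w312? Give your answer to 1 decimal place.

The sequences differ at positions 5 (S/H), 6 (T/F), 8 (Q/W), 11 (K/H), 16 (Y/S), 18 (C/H), 23 (C/D), 27 (S/P).
20 of the 28 sites match, so the percent identity is 20/28 × 100 = 71.4%.

71.4%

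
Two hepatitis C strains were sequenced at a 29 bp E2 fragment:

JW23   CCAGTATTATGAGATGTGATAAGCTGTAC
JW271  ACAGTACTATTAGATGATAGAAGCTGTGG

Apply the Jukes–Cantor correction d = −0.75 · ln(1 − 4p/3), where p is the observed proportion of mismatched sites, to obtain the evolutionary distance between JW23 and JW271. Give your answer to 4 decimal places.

0.3439

Mismatches occur at site 1 (C↔A), site 7 (T↔C), site 11 (G↔T), site 17 (T↔A), site 18 (G↔T), site 20 (T↔G), site 28 (A↔G), site 29 (C↔G).
p = 8/29 = 0.275862.
d = −0.75 · ln(1 − (4/3)·0.275862) = −0.75 · ln(0.632184) = −0.75 · (-0.458575) = 0.3439.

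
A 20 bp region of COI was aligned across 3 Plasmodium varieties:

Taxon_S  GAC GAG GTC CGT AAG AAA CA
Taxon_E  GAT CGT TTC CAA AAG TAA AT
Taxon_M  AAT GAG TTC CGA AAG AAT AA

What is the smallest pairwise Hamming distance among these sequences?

Pairwise Hamming distances:
  Taxon_S vs Taxon_E: 10
  Taxon_S vs Taxon_M: 6
  Taxon_E vs Taxon_M: 8
The smallest is 6, between Taxon_S and Taxon_M.

6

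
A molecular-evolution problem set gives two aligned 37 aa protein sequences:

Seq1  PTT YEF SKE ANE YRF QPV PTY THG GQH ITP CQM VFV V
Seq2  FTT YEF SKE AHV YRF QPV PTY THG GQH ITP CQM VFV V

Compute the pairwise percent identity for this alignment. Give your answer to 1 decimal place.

91.9%

Mismatches occur at site 1 (P↔F), site 11 (N↔H), site 12 (E↔V).
34 of the 37 sites match, so the percent identity is 34/37 × 100 = 91.9%.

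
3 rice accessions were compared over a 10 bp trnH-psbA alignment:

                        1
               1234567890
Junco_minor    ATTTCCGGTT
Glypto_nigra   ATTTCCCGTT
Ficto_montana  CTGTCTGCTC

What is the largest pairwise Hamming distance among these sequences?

Pairwise Hamming distances:
  Junco_minor vs Glypto_nigra: 1
  Junco_minor vs Ficto_montana: 5
  Glypto_nigra vs Ficto_montana: 6
The largest is 6, between Glypto_nigra and Ficto_montana.

6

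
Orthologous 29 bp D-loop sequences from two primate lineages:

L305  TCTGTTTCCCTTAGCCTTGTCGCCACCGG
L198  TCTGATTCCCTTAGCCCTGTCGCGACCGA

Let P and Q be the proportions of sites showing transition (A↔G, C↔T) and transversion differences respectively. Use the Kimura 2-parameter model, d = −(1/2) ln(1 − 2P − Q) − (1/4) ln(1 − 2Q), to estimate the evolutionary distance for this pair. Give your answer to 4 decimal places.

Mismatches occur at site 5 (T↔A, transversion), site 17 (T↔C, transition), site 24 (C↔G, transversion), site 29 (G↔A, transition).
Of the 4 differences, 2 transitions and 2 transversions over 29 sites: P = 2/29 = 0.068966, Q = 2/29 = 0.068966.
d = −0.5·ln(0.793102) − 0.25·ln(0.862068) = −0.5·(-0.231803) − 0.25·(-0.148421) = 0.1530.

0.1530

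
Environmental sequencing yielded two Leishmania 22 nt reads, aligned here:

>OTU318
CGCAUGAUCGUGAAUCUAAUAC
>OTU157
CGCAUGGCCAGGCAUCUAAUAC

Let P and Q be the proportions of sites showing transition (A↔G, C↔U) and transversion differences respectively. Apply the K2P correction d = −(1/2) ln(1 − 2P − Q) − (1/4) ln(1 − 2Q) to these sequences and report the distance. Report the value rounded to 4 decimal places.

0.2762

The sequences differ at positions 7 (A/G, transition), 8 (U/C, transition), 10 (G/A, transition), 11 (U/G, transversion), 13 (A/C, transversion).
Of the 5 differences, 3 transitions and 2 transversions over 22 sites: P = 3/22 = 0.136364, Q = 2/22 = 0.090909.
d = −0.5·ln(0.636363) − 0.25·ln(0.818182) = −0.5·(-0.451986) − 0.25·(-0.200670) = 0.2762.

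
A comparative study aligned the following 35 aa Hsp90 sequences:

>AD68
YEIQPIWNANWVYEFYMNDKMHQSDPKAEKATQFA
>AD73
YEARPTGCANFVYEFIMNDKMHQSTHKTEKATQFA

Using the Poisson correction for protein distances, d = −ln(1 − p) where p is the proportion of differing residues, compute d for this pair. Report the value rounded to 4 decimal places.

Differing sites — 3:I/A; 4:Q/R; 6:I/T; 7:W/G; 8:N/C; 11:W/F; 16:Y/I; 25:D/T; 26:P/H; 28:A/T.
p = 10/35 = 0.285714.
d = −ln(1 − 0.285714) = −ln(0.714286) = 0.3365.

0.3365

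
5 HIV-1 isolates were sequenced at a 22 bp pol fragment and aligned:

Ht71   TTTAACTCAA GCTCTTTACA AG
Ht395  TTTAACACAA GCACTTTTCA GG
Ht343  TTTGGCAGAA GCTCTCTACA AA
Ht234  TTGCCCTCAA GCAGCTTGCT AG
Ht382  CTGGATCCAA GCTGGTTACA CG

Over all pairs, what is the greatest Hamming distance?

Pairwise Hamming distances:
  Ht71 vs Ht395: 4
  Ht71 vs Ht343: 6
  Ht71 vs Ht234: 8
  Ht71 vs Ht382: 8
  Ht395 vs Ht343: 8
  Ht395 vs Ht234: 9
  Ht395 vs Ht382: 10
  Ht343 vs Ht234: 12
  Ht343 vs Ht382: 11
  Ht234 vs Ht382: 10
The largest is 12, between Ht343 and Ht234.

12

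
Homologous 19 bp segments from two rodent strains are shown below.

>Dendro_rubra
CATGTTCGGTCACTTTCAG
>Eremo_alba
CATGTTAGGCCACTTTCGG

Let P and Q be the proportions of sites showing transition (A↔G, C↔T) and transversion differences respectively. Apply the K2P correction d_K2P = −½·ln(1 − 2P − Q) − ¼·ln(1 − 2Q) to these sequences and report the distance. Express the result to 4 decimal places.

0.1805

The sequences differ at positions 7 (C/A, transversion), 10 (T/C, transition), 18 (A/G, transition).
Of the 3 differences, 2 transitions and 1 transversion over 19 sites: P = 2/19 = 0.105263, Q = 1/19 = 0.052632.
d = −0.5·ln(0.736842) − 0.25·ln(0.894736) = −0.5·(-0.305382) − 0.25·(-0.111227) = 0.1805.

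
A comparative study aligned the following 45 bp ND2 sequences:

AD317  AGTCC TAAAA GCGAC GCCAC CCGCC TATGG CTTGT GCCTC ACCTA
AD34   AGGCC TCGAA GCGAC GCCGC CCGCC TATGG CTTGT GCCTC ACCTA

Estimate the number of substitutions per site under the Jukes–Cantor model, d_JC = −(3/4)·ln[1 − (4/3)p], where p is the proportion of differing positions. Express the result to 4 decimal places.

0.0946

Mismatches occur at site 3 (T/G), site 7 (A/C), site 8 (A/G), site 19 (A/G).
p = 4/45 = 0.088889.
d = −0.75 · ln(1 − (4/3)·0.088889) = −0.75 · ln(0.881481) = −0.75 · (-0.126152) = 0.0946.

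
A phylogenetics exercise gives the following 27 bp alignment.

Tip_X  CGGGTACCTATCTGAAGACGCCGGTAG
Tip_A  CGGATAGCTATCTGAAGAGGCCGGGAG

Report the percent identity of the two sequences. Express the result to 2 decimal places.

85.19%

The sequences differ at positions 4 (G/A), 7 (C/G), 19 (C/G), 25 (T/G).
23 of the 27 sites match, so the percent identity is 23/27 × 100 = 85.19%.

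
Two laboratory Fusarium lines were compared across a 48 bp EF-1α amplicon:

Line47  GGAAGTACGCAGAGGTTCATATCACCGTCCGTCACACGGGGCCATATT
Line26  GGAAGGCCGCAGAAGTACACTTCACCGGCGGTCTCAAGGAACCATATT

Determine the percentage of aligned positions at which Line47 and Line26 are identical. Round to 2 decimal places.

75.00%

The sequences differ at positions 6 (T/G), 7 (A/C), 14 (G/A), 17 (T/A), 20 (T/C), 21 (A/T), 28 (T/G), 30 (C/G), 34 (A/T), 37 (C/A), 40 (G/A), 41 (G/A).
36 of the 48 sites match, so the percent identity is 36/48 × 100 = 75.00%.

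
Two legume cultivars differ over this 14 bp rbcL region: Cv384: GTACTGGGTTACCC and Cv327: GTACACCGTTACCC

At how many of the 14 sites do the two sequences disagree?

3

The sequences differ at positions 5 (T/A), 6 (G/C), 7 (G/C).
That gives 3 mismatches out of 14 aligned sites, so the Hamming distance is 3.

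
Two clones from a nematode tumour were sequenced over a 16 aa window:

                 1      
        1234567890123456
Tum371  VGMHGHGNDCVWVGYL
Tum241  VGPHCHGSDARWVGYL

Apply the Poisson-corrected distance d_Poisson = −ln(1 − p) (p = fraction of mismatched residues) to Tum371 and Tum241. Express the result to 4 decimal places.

0.3747

Mismatches occur at site 3 (M/P), site 5 (G/C), site 8 (N/S), site 10 (C/A), site 11 (V/R).
p = 5/16 = 0.312500.
d = −ln(1 − 0.312500) = −ln(0.687500) = 0.3747.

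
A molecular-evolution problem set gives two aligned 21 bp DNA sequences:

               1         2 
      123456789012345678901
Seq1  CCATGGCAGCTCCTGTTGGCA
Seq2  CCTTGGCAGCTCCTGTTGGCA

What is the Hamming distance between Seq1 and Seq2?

1

A single mismatch occurs at site 3 (A/T).
That gives 1 mismatch out of 21 aligned sites, so the Hamming distance is 1.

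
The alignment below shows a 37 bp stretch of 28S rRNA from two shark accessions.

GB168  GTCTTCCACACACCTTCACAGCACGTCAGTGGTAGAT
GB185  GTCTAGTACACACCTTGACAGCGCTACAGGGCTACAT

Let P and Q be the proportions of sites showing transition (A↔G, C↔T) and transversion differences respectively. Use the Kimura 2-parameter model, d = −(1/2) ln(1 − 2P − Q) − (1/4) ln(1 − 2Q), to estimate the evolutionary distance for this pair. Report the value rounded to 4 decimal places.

0.3376

Mismatches occur at site 5 (T↔A, transversion), site 6 (C↔G, transversion), site 7 (C↔T, transition), site 17 (C↔G, transversion), site 23 (A↔G, transition), site 25 (G↔T, transversion), site 26 (T↔A, transversion), site 30 (T↔G, transversion), site 32 (G↔C, transversion), site 35 (G↔C, transversion).
Of the 10 differences, 2 transitions and 8 transversions over 37 sites: P = 2/37 = 0.054054, Q = 8/37 = 0.216216.
d = −0.5·ln(0.675676) − 0.25·ln(0.567568) = −0.5·(-0.392042) − 0.25·(-0.566395) = 0.3376.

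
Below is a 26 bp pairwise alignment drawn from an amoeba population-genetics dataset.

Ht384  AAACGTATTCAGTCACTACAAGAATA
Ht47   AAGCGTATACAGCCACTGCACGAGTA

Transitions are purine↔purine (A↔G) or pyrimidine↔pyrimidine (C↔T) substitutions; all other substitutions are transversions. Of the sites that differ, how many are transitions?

Differing sites — 3:A/G (Ti); 9:T/A (Tv); 13:T/C (Ti); 18:A/G (Ti); 21:A/C (Tv); 24:A/G (Ti).
Of the 6 differences, 4 transitions and 2 transversions, so the answer is 4.

4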